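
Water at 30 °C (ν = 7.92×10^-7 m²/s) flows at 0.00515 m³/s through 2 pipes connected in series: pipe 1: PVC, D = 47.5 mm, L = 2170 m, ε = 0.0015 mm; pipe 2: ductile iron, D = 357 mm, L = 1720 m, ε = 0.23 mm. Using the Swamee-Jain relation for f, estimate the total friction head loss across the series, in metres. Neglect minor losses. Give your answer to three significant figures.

Pipe 1: V = 2.906 m/s, Re = 1.74×10^5, ε/D = 3.16×10^-5, f = 0.01622, h_1 = f(L/D)V²/2g = 319.0 m
Pipe 2: V = 0.05145 m/s, Re = 2.32×10^4, ε/D = 6.44×10^-4, f = 0.02652, h_2 = f(L/D)V²/2g = 0.01724 m
Series → Q common, losses add: H = Σh = 319.0 m

H ≈ 319 m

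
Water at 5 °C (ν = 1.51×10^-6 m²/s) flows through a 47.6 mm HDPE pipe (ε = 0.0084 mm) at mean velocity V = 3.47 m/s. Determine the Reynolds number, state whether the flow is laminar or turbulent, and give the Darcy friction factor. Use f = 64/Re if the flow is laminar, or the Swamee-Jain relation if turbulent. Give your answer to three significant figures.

Re ≈ 1.09×10^5; turbulent; f ≈ 0.0186

Re = VD/ν = 3.470·0.0476/1.51×10^-6 = 1.09×10^5
Re > 4000 → turbulent; ε/D = 1.76×10^-4
Swamee-Jain: f = 0.01859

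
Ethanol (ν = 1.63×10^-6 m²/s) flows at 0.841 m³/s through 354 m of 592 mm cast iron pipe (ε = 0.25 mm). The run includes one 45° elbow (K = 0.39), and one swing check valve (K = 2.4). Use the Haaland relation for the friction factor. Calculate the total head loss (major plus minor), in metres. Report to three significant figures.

H_L ≈ 6.04 m

V = 4Q/(πD²) = 3.055 m/s; V²/2g = 0.4758 m
Re = 1.11×10^6, ε/D = 4.22×10^-4 → f = 0.01657 (Haaland)
Major: h_f = f(L/D)·V²/2g = 0.01657·598.0·0.4758 = 4.713 m
Minor: ΣK = 2.79; h_m = ΣK·V²/2g = 1.327 m
Total H_L = 4.713 + 1.327 = 6.041 m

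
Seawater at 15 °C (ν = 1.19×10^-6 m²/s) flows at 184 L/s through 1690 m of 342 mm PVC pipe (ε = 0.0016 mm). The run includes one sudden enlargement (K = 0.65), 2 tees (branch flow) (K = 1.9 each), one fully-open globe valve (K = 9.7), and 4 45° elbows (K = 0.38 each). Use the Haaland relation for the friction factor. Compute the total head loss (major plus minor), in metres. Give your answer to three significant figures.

V = 4Q/(πD²) = 2.003 m/s; V²/2g = 0.2045 m
Re = 5.76×10^5, ε/D = 4.68×10^-6 → f = 0.01280 (Haaland)
Major: h_f = f(L/D)·V²/2g = 0.01280·4942·0.2045 = 12.93 m
Minor: ΣK = 15.7; h_m = ΣK·V²/2g = 3.204 m
Total H_L = 12.93 + 3.204 = 16.13 m

H_L ≈ 16.1 m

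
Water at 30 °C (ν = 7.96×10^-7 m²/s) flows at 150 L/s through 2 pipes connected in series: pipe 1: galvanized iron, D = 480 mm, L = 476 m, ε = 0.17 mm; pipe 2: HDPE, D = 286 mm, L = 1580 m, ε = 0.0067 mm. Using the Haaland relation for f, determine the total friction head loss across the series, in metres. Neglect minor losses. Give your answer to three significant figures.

H ≈ 19.5 m

Pipe 1: V = 0.8289 m/s, Re = 5.00×10^5, ε/D = 3.54×10^-4, f = 0.01657, h_1 = f(L/D)V²/2g = 0.5756 m
Pipe 2: V = 2.335 m/s, Re = 8.39×10^5, ε/D = 2.34×10^-5, f = 0.01233, h_2 = f(L/D)V²/2g = 18.93 m
Series → Q common, losses add: H = Σh = 19.50 m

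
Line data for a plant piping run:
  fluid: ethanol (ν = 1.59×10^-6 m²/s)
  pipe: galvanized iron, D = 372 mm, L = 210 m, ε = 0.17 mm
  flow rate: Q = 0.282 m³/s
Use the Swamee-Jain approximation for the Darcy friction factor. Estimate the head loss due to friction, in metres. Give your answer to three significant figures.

V = 4Q/(πD²) = 4·0.282/(π·0.372²) = 2.595 m/s
Re = VD/ν = 2.595·0.372/1.59×10^-6 = 6.07×10^5 → turbulent
ε/D = 0.17/372 = 4.57×10^-4
Swamee-Jain: f = 0.01733
h_f = f(L/D)V²/(2g) = 0.01733·(210/0.372)·2.595²/(2·9.81) = 3.358 m

h_f ≈ 3.36 m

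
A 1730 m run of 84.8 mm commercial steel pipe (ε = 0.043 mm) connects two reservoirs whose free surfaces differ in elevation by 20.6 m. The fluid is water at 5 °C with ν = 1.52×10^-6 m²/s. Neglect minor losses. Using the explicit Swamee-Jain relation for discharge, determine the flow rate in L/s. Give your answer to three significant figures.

Swamee-Jain (Type II): Q = -0.965·√(gD⁵h_f/L)·ln[ε/(3.7D) + √(3.17ν²L/(gD³h_f))]
√(gD⁵h_f/L) = √(9.81·0.0848⁵·20.6/1730) = 7.157×10^-4
ε/(3.7D) = 1.37×10^-4; √(3.17ν²L/(gD³h_f)) = 3.21×10^-4
Q = -0.965·7.157×10^-4·ln(4.577×10^-4) = 0.005311 m³/s
Check: V = 0.940 m/s, Re = 5.25×10^4, f = 0.02247, h_f = 20.7 m ≈ 20.6 m ✓

Q ≈ 5.31 L/s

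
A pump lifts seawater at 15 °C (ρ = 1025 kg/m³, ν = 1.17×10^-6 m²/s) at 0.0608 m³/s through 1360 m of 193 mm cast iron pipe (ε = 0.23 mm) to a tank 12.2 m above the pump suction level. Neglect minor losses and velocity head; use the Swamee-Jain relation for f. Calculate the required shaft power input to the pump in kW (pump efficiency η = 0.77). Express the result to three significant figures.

P_shaft ≈ 36.0 kW

V = 4Q/(πD²) = 2.078 m/s; Re = 3.43×10^5; ε/D = 0.00119; f = 0.02140
h_f = f(L/D)V²/2g = 33.20 m
Total head H = z + h_f = 12.2 + 33.20 = 45.40 m
P_hyd = ρgQH = 1025·9.81·0.0608·45.40 = 27.75 kW
P_shaft = P_hyd/η = 27.75/0.77 = 36.04 kW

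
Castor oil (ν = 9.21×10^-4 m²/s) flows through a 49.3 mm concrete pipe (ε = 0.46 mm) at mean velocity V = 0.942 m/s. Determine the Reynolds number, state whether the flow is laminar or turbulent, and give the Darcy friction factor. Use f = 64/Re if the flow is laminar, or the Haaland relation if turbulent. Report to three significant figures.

Re ≈ 50.4; laminar; f = 64/Re ≈ 1.27

Re = VD/ν = 0.9420·0.0493/9.21×10^-4 = 50.4
Re < 2300 → laminar → f = 64/Re = 1.269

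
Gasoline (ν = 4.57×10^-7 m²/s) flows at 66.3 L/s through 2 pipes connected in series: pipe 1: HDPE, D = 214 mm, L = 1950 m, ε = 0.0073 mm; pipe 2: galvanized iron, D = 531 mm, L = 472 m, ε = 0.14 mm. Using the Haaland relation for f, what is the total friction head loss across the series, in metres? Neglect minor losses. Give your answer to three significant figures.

H ≈ 19.7 m

Pipe 1: V = 1.843 m/s, Re = 8.63×10^5, ε/D = 3.41×10^-5, f = 0.01247, h_1 = f(L/D)V²/2g = 19.67 m
Pipe 2: V = 0.2994 m/s, Re = 3.48×10^5, ε/D = 2.64×10^-4, f = 0.01632, h_2 = f(L/D)V²/2g = 0.06626 m
Series → Q common, losses add: H = Σh = 19.74 m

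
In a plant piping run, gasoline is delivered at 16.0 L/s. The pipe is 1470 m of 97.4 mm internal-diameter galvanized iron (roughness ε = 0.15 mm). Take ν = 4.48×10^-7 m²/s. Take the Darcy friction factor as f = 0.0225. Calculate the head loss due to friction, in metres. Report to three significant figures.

V = 4Q/(πD²) = 4·0.0160/(π·0.0974²) = 2.147 m/s
h_f = f(L/D)V²/(2g) = 0.02250·(1470/0.0974)·2.147²/(2·9.81) = 79.81 m

h_f ≈ 79.8 m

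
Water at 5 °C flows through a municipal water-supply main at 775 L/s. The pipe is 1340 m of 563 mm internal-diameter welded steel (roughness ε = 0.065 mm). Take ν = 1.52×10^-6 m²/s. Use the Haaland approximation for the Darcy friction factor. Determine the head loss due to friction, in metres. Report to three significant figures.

h_f ≈ 15.8 m

V = 4Q/(πD²) = 4·0.775/(π·0.563²) = 3.113 m/s
Re = VD/ν = 3.113·0.563/1.52×10^-6 = 1.15×10^6 → turbulent
ε/D = 0.065/563 = 1.15×10^-4
Haaland: f = 0.01341
h_f = f(L/D)V²/(2g) = 0.01341·(1340/0.563)·3.113²/(2·9.81) = 15.77 m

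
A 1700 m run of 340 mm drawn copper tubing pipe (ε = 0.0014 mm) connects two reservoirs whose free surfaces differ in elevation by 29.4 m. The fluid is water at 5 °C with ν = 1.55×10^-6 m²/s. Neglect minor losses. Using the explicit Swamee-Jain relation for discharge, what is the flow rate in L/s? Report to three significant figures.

Q ≈ 275 L/s

Swamee-Jain (Type II): Q = -0.965·√(gD⁵h_f/L)·ln[ε/(3.7D) + √(3.17ν²L/(gD³h_f))]
√(gD⁵h_f/L) = √(9.81·0.340⁵·29.4/1700) = 0.02776
ε/(3.7D) = 1.11×10^-6; √(3.17ν²L/(gD³h_f)) = 3.38×10^-5
Q = -0.965·0.02776·ln(3.491×10^-5) = 0.2750 m³/s
Check: V = 3.03 m/s, Re = 6.64×10^5, f = 0.01253, h_f = 29.3 m ≈ 29.4 m ✓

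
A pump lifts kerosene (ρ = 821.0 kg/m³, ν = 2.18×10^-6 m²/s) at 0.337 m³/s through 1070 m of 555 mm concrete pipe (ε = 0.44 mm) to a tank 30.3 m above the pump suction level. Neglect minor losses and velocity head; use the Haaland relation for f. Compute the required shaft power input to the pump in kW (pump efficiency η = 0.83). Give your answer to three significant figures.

V = 4Q/(πD²) = 1.393 m/s; Re = 3.55×10^5; ε/D = 7.93×10^-4; f = 0.01946
h_f = f(L/D)V²/2g = 3.710 m
Total head H = z + h_f = 30.3 + 3.710 = 34.01 m
P_hyd = ρgQH = 821.0·9.81·0.337·34.01 = 92.31 kW
P_shaft = P_hyd/η = 92.31/0.83 = 111.2 kW

P_shaft ≈ 111 kW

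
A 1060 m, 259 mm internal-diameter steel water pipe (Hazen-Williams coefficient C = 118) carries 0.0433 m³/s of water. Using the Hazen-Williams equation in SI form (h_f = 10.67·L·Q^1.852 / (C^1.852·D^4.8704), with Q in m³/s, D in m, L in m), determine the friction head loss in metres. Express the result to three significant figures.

h_f ≈ 3.54 m

h_f = 10.67·1060·0.0433^1.852 / (118^1.852·0.259^4.8704) = 3.537 m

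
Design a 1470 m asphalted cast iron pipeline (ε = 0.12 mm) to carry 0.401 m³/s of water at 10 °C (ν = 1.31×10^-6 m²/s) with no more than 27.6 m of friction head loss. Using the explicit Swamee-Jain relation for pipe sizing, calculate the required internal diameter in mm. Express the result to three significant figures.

D ≈ 413 mm

Swamee-Jain (Type III): D = 0.66·[ε^1.25·(LQ²/(gh_f))^4.75 + ν·Q^9.4·(L/(gh_f))^5.2]^0.04
LQ²/(gh_f) = 0.8730; L/(gh_f) = 5.429
Term 1 = ε^1.25·(…)^4.75 = 6.59×10^-6; Term 2 = ν·Q^9.4·(…)^5.2 = 1.61×10^-6
D = 0.66·(6.59×10^-6 + 1.61×10^-6)^0.04 = 0.4131 m = 413 mm
Check: V = 2.99 m/s, Re = 9.43×10^5, f = 0.01571, h_f = 25.5 m ≈ 27.6 m ✓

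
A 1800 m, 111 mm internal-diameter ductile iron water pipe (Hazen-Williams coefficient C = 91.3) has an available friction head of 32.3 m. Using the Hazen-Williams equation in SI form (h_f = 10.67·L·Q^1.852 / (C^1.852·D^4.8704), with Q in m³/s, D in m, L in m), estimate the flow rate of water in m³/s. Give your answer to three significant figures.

Q ≈ 0.00895 m³/s

Rearranging: Q = [h_f·C^1.852·D^4.8704 / (10.67·L)]^(1/1.852)
Q = [32.3·91.3^1.852·0.111^4.8704 / (10.67·1800)]^0.540 = 0.008951 m³/s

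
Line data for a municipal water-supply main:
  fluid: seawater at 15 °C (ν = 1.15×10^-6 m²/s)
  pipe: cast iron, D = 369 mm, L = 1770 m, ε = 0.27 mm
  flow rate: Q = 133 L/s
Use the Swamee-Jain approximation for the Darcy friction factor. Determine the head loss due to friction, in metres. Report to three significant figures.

h_f ≈ 7.29 m

V = 4Q/(πD²) = 4·0.133/(π·0.369²) = 1.244 m/s
Re = VD/ν = 1.244·0.369/1.15×10^-6 = 3.99×10^5 → turbulent
ε/D = 0.27/369 = 7.32×10^-4
Swamee-Jain: f = 0.01927
h_f = f(L/D)V²/(2g) = 0.01927·(1770/0.369)·1.244²/(2·9.81) = 7.286 m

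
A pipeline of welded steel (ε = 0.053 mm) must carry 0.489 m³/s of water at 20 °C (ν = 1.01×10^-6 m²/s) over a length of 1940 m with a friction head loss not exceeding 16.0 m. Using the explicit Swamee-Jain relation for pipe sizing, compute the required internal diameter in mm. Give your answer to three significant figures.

Swamee-Jain (Type III): D = 0.66·[ε^1.25·(LQ²/(gh_f))^4.75 + ν·Q^9.4·(L/(gh_f))^5.2]^0.04
LQ²/(gh_f) = 2.955; L/(gh_f) = 12.36
Term 1 = ε^1.25·(…)^4.75 = 7.78×10^-4; Term 2 = ν·Q^9.4·(…)^5.2 = 5.78×10^-4
D = 0.66·(7.78×10^-4 + 5.78×10^-4)^0.04 = 0.5068 m = 507 mm
Check: V = 2.42 m/s, Re = 1.22×10^6, f = 0.01337, h_f = 15.3 m ≈ 16.0 m ✓

D ≈ 507 mm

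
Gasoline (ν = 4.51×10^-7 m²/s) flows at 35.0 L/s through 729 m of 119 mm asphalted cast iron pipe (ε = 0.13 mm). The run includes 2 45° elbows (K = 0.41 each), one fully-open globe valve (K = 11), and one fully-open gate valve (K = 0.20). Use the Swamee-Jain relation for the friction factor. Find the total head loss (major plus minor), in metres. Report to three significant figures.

V = 4Q/(πD²) = 3.147 m/s; V²/2g = 0.5047 m
Re = 8.30×10^5, ε/D = 0.00109 → f = 0.02050 (Swamee-Jain)
Major: h_f = f(L/D)·V²/2g = 0.02050·6126·0.5047 = 63.40 m
Minor: ΣK = 12.0; h_m = ΣK·V²/2g = 6.067 m
Total H_L = 63.40 + 6.067 = 69.47 m

H_L ≈ 69.5 m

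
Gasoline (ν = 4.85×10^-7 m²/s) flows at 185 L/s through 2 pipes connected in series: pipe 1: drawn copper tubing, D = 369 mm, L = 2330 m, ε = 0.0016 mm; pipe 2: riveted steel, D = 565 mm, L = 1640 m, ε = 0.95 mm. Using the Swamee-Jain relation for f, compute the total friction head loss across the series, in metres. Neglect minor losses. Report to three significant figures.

Pipe 1: V = 1.730 m/s, Re = 1.32×10^6, ε/D = 4.34×10^-6, f = 0.01122, h_1 = f(L/D)V²/2g = 10.80 m
Pipe 2: V = 0.7379 m/s, Re = 8.60×10^5, ε/D = 0.00168, f = 0.02271, h_2 = f(L/D)V²/2g = 1.829 m
Series → Q common, losses add: H = Σh = 12.63 m

H ≈ 12.6 m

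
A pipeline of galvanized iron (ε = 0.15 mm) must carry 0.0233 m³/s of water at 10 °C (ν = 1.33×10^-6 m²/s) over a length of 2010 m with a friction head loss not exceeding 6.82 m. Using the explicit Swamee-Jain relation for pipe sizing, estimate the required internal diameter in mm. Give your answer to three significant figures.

D ≈ 198 mm

Swamee-Jain (Type III): D = 0.66·[ε^1.25·(LQ²/(gh_f))^4.75 + ν·Q^9.4·(L/(gh_f))^5.2]^0.04
LQ²/(gh_f) = 0.01631; L/(gh_f) = 30.04
Term 1 = ε^1.25·(…)^4.75 = 5.36×10^-14; Term 2 = ν·Q^9.4·(…)^5.2 = 2.89×10^-14
D = 0.66·(5.36×10^-14 + 2.89×10^-14)^0.04 = 0.1978 m = 198 mm
Check: V = 0.758 m/s, Re = 1.13×10^5, f = 0.02120, h_f = 6.31 m ≈ 6.82 m ✓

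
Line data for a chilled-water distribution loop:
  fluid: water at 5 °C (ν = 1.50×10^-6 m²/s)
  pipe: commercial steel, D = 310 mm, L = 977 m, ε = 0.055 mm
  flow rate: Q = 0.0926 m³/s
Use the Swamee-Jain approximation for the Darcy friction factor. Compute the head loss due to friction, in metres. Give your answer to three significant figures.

V = 4Q/(πD²) = 4·0.0926/(π·0.310²) = 1.227 m/s
Re = VD/ν = 1.227·0.310/1.50×10^-6 = 2.54×10^5 → turbulent
ε/D = 0.055/310 = 1.77×10^-4
Swamee-Jain: f = 0.01645
h_f = f(L/D)V²/(2g) = 0.01645·(977/0.310)·1.227²/(2·9.81) = 3.979 m

h_f ≈ 3.98 m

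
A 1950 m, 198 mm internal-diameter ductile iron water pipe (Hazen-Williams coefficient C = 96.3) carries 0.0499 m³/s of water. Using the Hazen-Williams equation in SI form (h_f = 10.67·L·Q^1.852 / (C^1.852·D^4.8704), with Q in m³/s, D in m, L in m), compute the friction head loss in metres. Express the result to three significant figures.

h_f ≈ 45.6 m

h_f = 10.67·1950·0.0499^1.852 / (96.3^1.852·0.198^4.8704) = 45.60 m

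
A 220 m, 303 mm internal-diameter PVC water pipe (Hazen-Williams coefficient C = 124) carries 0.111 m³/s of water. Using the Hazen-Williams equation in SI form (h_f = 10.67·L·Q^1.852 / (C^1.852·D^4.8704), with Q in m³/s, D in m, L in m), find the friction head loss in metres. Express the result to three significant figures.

h_f = 10.67·220·0.111^1.852 / (124^1.852·0.303^4.8704) = 1.783 m

h_f ≈ 1.78 m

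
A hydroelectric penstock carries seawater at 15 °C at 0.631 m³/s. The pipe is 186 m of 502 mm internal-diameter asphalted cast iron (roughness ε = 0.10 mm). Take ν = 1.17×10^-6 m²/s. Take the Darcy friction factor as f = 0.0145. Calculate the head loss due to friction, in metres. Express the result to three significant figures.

V = 4Q/(πD²) = 4·0.631/(π·0.502²) = 3.188 m/s
h_f = f(L/D)V²/(2g) = 0.01450·(186/0.502)·3.188²/(2·9.81) = 2.783 m

h_f ≈ 2.78 m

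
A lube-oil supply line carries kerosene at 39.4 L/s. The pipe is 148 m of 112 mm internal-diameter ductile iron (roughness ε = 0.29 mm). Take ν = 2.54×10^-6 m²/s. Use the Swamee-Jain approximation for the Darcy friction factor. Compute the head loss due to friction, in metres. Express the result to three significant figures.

V = 4Q/(πD²) = 4·0.0394/(π·0.112²) = 3.999 m/s
Re = VD/ν = 3.999·0.112/2.54×10^-6 = 1.76×10^5 → turbulent
ε/D = 0.29/112 = 0.00259
Swamee-Jain: f = 0.02615
h_f = f(L/D)V²/(2g) = 0.02615·(148/0.112)·3.999²/(2·9.81) = 28.16 m

h_f ≈ 28.2 m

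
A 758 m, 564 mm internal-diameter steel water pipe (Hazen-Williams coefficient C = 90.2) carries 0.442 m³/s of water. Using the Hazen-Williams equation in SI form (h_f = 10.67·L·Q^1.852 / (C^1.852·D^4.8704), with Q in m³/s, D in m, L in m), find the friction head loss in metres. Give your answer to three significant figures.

h_f ≈ 6.94 m

h_f = 10.67·758·0.442^1.852 / (90.2^1.852·0.564^4.8704) = 6.942 m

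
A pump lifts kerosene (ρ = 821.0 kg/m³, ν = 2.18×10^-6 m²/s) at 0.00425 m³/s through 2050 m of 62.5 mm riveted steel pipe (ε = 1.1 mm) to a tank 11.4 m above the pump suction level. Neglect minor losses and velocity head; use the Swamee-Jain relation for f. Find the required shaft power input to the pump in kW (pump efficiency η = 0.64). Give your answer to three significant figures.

V = 4Q/(πD²) = 1.385 m/s; Re = 3.97×10^4; ε/D = 0.0176; f = 0.04783
h_f = f(L/D)V²/2g = 153.4 m
Total head H = z + h_f = 11.4 + 153.4 = 164.8 m
P_hyd = ρgQH = 821.0·9.81·0.00425·164.8 = 5.643 kW
P_shaft = P_hyd/η = 5.643/0.64 = 8.817 kW

P_shaft ≈ 8.82 kW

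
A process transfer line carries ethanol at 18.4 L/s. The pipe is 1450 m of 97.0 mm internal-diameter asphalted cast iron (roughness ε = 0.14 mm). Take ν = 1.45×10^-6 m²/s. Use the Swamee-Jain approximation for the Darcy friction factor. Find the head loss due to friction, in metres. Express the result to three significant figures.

V = 4Q/(πD²) = 4·0.0184/(π·0.0970²) = 2.490 m/s
Re = VD/ν = 2.490·0.0970/1.45×10^-6 = 1.67×10^5 → turbulent
ε/D = 0.14/97.0 = 0.00144
Swamee-Jain: f = 0.02300
h_f = f(L/D)V²/(2g) = 0.02300·(1450/0.0970)·2.490²/(2·9.81) = 108.6 m

h_f ≈ 109 m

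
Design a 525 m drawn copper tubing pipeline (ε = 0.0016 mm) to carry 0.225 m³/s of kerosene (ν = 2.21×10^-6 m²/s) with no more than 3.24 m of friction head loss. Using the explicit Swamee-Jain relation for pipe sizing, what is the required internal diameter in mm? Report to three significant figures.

D ≈ 401 mm

Swamee-Jain (Type III): D = 0.66·[ε^1.25·(LQ²/(gh_f))^4.75 + ν·Q^9.4·(L/(gh_f))^5.2]^0.04
LQ²/(gh_f) = 0.8362; L/(gh_f) = 16.52
Term 1 = ε^1.25·(…)^4.75 = 2.43×10^-8; Term 2 = ν·Q^9.4·(…)^5.2 = 3.87×10^-6
D = 0.66·(2.43×10^-8 + 3.87×10^-6)^0.04 = 0.4010 m = 401 mm
Check: V = 1.78 m/s, Re = 3.23×10^5, f = 0.01422, h_f = 3.01 m ≈ 3.24 m ✓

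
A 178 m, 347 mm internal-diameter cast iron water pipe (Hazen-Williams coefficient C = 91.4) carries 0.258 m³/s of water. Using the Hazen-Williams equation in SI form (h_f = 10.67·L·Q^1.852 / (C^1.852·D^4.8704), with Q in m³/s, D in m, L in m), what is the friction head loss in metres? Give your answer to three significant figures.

h_f = 10.67·178·0.258^1.852 / (91.4^1.852·0.347^4.8704) = 6.252 m

h_f ≈ 6.25 m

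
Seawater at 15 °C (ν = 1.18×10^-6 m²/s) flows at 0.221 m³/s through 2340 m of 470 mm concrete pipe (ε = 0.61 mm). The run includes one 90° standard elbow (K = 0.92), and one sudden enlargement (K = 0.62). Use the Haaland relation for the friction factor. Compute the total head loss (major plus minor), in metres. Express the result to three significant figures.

V = 4Q/(πD²) = 1.274 m/s; V²/2g = 0.08270 m
Re = 5.07×10^5, ε/D = 0.00130 → f = 0.02141 (Haaland)
Major: h_f = f(L/D)·V²/2g = 0.02141·4979·0.08270 = 8.817 m
Minor: ΣK = 1.54; h_m = ΣK·V²/2g = 0.1274 m
Total H_L = 8.817 + 0.1274 = 8.945 m

H_L ≈ 8.94 m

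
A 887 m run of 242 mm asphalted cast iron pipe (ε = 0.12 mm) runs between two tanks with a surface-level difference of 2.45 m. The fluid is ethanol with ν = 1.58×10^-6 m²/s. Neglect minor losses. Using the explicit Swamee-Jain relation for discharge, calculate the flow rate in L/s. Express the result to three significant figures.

Swamee-Jain (Type II): Q = -0.965·√(gD⁵h_f/L)·ln[ε/(3.7D) + √(3.17ν²L/(gD³h_f))]
√(gD⁵h_f/L) = √(9.81·0.242⁵·2.45/887) = 0.004742
ε/(3.7D) = 1.34×10^-4; √(3.17ν²L/(gD³h_f)) = 1.44×10^-4
Q = -0.965·0.004742·ln(2.776×10^-4) = 0.03748 m³/s
Check: V = 0.815 m/s, Re = 1.25×10^5, f = 0.01985, h_f = 2.46 m ≈ 2.45 m ✓

Q ≈ 37.5 L/s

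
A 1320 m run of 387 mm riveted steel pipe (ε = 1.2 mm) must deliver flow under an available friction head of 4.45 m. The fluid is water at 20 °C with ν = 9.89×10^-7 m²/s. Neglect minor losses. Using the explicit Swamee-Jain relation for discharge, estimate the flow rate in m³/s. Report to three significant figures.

Q ≈ 0.115 m³/s

Swamee-Jain (Type II): Q = -0.965·√(gD⁵h_f/L)·ln[ε/(3.7D) + √(3.17ν²L/(gD³h_f))]
√(gD⁵h_f/L) = √(9.81·0.387⁵·4.45/1320) = 0.01694
ε/(3.7D) = 8.38×10^-4; √(3.17ν²L/(gD³h_f)) = 4.02×10^-5
Q = -0.965·0.01694·ln(8.783×10^-4) = 0.1151 m³/s
Check: V = 0.978 m/s, Re = 3.83×10^5, f = 0.02688, h_f = 4.47 m ≈ 4.45 m ✓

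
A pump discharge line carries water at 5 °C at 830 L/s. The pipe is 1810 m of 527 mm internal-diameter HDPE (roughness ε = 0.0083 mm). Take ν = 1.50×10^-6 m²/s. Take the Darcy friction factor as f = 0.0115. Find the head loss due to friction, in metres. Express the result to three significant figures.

h_f ≈ 29.1 m

V = 4Q/(πD²) = 4·0.830/(π·0.527²) = 3.805 m/s
h_f = f(L/D)V²/(2g) = 0.01150·(1810/0.527)·3.805²/(2·9.81) = 29.15 m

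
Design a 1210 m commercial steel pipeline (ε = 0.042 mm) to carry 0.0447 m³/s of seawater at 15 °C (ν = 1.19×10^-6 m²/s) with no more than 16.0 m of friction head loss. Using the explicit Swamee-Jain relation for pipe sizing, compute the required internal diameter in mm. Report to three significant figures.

D ≈ 186 mm

Swamee-Jain (Type III): D = 0.66·[ε^1.25·(LQ²/(gh_f))^4.75 + ν·Q^9.4·(L/(gh_f))^5.2]^0.04
LQ²/(gh_f) = 0.01540; L/(gh_f) = 7.709
Term 1 = ε^1.25·(…)^4.75 = 8.32×10^-15; Term 2 = ν·Q^9.4·(…)^5.2 = 1.00×10^-14
D = 0.66·(8.32×10^-15 + 1.00×10^-14)^0.04 = 0.1862 m = 186 mm
Check: V = 1.64 m/s, Re = 2.57×10^5, f = 0.01679, h_f = 15.0 m ≈ 16.0 m ✓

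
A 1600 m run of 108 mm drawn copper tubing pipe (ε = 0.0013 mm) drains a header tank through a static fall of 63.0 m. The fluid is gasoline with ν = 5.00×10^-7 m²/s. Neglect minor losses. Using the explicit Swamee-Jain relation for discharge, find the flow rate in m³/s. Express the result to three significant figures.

Q ≈ 0.0231 m³/s

Swamee-Jain (Type II): Q = -0.965·√(gD⁵h_f/L)·ln[ε/(3.7D) + √(3.17ν²L/(gD³h_f))]
√(gD⁵h_f/L) = √(9.81·0.108⁵·63.0/1600) = 0.002382
ε/(3.7D) = 3.25×10^-6; √(3.17ν²L/(gD³h_f)) = 4.04×10^-5
Q = -0.965·0.002382·ln(4.361×10^-5) = 0.02308 m³/s
Check: V = 2.52 m/s, Re = 5.44×10^5, f = 0.01310, h_f = 62.8 m ≈ 63.0 m ✓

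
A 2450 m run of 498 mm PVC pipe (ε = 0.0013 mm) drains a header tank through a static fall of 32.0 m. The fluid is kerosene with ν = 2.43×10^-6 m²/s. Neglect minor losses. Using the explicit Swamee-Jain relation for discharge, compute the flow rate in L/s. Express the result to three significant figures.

Swamee-Jain (Type II): Q = -0.965·√(gD⁵h_f/L)·ln[ε/(3.7D) + √(3.17ν²L/(gD³h_f))]
√(gD⁵h_f/L) = √(9.81·0.498⁵·32.0/2450) = 0.06265
ε/(3.7D) = 7.06×10^-7; √(3.17ν²L/(gD³h_f)) = 3.44×10^-5
Q = -0.965·0.06265·ln(3.510×10^-5) = 0.6201 m³/s
Check: V = 3.18 m/s, Re = 6.52×10^5, f = 0.01254, h_f = 31.9 m ≈ 32.0 m ✓

Q ≈ 620 L/s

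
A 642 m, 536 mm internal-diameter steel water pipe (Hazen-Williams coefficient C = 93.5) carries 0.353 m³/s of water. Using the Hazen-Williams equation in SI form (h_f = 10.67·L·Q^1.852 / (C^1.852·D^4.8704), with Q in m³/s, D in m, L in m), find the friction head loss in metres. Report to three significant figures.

h_f ≈ 4.65 m

h_f = 10.67·642·0.353^1.852 / (93.5^1.852·0.536^4.8704) = 4.648 m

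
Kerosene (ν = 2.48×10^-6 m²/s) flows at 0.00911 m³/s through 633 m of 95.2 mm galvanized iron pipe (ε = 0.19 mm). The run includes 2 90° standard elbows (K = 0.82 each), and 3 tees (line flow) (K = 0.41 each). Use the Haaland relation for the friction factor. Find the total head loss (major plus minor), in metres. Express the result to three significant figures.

V = 4Q/(πD²) = 1.280 m/s; V²/2g = 0.08349 m
Re = 4.91×10^4, ε/D = 0.00200 → f = 0.02632 (Haaland)
Major: h_f = f(L/D)·V²/2g = 0.02632·6649·0.08349 = 14.61 m
Minor: ΣK = 2.87; h_m = ΣK·V²/2g = 0.2396 m
Total H_L = 14.61 + 0.2396 = 14.85 m

H_L ≈ 14.8 m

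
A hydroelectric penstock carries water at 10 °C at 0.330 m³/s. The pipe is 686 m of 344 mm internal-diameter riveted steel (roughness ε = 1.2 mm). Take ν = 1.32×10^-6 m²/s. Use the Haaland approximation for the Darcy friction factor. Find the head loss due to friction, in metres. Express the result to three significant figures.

V = 4Q/(πD²) = 4·0.330/(π·0.344²) = 3.551 m/s
Re = VD/ν = 3.551·0.344/1.32×10^-6 = 9.25×10^5 → turbulent
ε/D = 1.2/344 = 0.00349
Haaland: f = 0.02748
h_f = f(L/D)V²/(2g) = 0.02748·(686/0.344)·3.551²/(2·9.81) = 35.22 m

h_f ≈ 35.2 m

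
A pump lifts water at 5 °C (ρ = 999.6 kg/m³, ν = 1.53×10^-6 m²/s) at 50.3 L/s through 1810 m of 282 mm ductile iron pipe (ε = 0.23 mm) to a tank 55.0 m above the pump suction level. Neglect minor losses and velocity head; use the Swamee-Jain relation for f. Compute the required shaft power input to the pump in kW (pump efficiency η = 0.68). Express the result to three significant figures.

V = 4Q/(πD²) = 0.8053 m/s; Re = 1.48×10^5; ε/D = 8.16×10^-4; f = 0.02090
h_f = f(L/D)V²/2g = 4.434 m
Total head H = z + h_f = 55.0 + 4.434 = 59.43 m
P_hyd = ρgQH = 999.6·9.81·0.0503·59.43 = 29.32 kW
P_shaft = P_hyd/η = 29.32/0.68 = 43.11 kW

P_shaft ≈ 43.1 kW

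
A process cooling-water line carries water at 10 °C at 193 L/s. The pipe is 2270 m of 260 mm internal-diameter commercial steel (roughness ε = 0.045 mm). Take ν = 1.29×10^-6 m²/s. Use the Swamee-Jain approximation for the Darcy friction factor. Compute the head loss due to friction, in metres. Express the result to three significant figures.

V = 4Q/(πD²) = 4·0.193/(π·0.260²) = 3.635 m/s
Re = VD/ν = 3.635·0.260/1.29×10^-6 = 7.33×10^5 → turbulent
ε/D = 0.045/260 = 1.73×10^-4
Swamee-Jain: f = 0.01478
h_f = f(L/D)V²/(2g) = 0.01478·(2270/0.260)·3.635²/(2·9.81) = 86.88 m

h_f ≈ 86.9 m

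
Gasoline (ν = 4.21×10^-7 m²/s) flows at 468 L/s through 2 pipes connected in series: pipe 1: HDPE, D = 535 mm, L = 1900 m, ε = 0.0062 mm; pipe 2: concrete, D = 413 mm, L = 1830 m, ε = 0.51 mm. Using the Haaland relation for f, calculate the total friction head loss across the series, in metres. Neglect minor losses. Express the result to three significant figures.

Pipe 1: V = 2.082 m/s, Re = 2.65×10^6, ε/D = 1.16×10^-5, f = 0.01031, h_1 = f(L/D)V²/2g = 8.091 m
Pipe 2: V = 3.493 m/s, Re = 3.43×10^6, ε/D = 0.00123, f = 0.02079, h_2 = f(L/D)V²/2g = 57.31 m
Series → Q common, losses add: H = Σh = 65.40 m

H ≈ 65.4 m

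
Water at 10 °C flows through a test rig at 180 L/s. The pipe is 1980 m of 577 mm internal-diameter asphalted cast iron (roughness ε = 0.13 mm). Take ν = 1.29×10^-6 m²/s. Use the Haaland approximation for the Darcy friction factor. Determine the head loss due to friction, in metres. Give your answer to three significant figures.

V = 4Q/(πD²) = 4·0.180/(π·0.577²) = 0.6884 m/s
Re = VD/ν = 0.6884·0.577/1.29×10^-6 = 3.08×10^5 → turbulent
ε/D = 0.13/577 = 2.25×10^-4
Haaland: f = 0.01621
h_f = f(L/D)V²/(2g) = 0.01621·(1980/0.577)·0.6884²/(2·9.81) = 1.344 m

h_f ≈ 1.34 m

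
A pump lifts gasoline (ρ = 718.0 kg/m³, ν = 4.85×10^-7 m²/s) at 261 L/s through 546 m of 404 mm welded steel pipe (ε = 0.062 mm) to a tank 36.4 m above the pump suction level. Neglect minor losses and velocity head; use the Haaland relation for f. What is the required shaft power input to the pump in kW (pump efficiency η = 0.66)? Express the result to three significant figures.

P_shaft ≈ 112 kW

V = 4Q/(πD²) = 2.036 m/s; Re = 1.70×10^6; ε/D = 1.53×10^-4; f = 0.01367
h_f = f(L/D)V²/2g = 3.904 m
Total head H = z + h_f = 36.4 + 3.904 = 40.30 m
P_hyd = ρgQH = 718.0·9.81·0.261·40.30 = 74.09 kW
P_shaft = P_hyd/η = 74.09/0.66 = 112.3 kW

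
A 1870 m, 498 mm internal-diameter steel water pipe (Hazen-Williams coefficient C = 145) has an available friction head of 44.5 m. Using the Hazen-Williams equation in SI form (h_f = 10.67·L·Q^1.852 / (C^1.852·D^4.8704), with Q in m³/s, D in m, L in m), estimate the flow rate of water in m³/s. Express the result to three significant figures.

Q ≈ 0.858 m³/s

Rearranging: Q = [h_f·C^1.852·D^4.8704 / (10.67·L)]^(1/1.852)
Q = [44.5·145^1.852·0.498^4.8704 / (10.67·1870)]^0.540 = 0.8578 m³/s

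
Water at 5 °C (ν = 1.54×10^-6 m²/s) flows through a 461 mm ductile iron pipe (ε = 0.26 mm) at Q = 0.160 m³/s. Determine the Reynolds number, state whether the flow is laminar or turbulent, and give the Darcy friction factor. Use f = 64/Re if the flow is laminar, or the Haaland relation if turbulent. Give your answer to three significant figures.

V = 4Q/(πD²) = 0.9586 m/s
Re = VD/ν = 0.9586·0.461/1.54×10^-6 = 2.87×10^5
Re > 4000 → turbulent; ε/D = 5.64×10^-4
Haaland: f = 0.01849

Re ≈ 2.87×10^5; turbulent; f ≈ 0.0185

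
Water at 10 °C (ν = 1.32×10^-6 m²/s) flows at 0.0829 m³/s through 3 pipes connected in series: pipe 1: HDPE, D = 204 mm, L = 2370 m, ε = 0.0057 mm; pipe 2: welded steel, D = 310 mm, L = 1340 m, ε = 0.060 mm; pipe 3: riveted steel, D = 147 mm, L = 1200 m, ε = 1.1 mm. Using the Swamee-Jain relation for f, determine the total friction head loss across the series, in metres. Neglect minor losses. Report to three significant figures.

Pipe 1: V = 2.536 m/s, Re = 3.92×10^5, ε/D = 2.79×10^-5, f = 0.01406, h_1 = f(L/D)V²/2g = 53.54 m
Pipe 2: V = 1.098 m/s, Re = 2.58×10^5, ε/D = 1.94×10^-4, f = 0.01655, h_2 = f(L/D)V²/2g = 4.397 m
Pipe 3: V = 4.885 m/s, Re = 5.44×10^5, ε/D = 0.00748, f = 0.03466, h_3 = f(L/D)V²/2g = 344.1 m
Series → Q common, losses add: H = Σh = 402.0 m

H ≈ 402 m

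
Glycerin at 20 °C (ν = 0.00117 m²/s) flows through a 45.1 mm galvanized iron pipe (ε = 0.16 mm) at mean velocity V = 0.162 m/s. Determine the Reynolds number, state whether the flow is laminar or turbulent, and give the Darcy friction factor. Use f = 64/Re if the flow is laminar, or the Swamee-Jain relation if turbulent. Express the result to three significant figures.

Re ≈ 6.24; laminar; f = 64/Re ≈ 10.2

Re = VD/ν = 0.1620·0.0451/0.00117 = 6.24
Re < 2300 → laminar → f = 64/Re = 10.25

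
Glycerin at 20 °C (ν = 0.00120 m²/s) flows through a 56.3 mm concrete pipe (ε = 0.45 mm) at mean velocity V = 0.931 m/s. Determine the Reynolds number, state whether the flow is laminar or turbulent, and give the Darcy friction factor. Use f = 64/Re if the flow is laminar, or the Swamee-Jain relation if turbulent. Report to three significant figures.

Re ≈ 43.7; laminar; f = 64/Re ≈ 1.47

Re = VD/ν = 0.9310·0.0563/0.00120 = 43.7
Re < 2300 → laminar → f = 64/Re = 1.465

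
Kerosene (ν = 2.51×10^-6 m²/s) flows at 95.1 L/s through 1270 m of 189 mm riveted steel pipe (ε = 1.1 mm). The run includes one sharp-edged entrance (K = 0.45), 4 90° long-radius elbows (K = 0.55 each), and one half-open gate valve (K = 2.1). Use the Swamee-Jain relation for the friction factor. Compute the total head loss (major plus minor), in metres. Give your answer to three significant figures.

H_L ≈ 130 m

V = 4Q/(πD²) = 3.390 m/s; V²/2g = 0.5856 m
Re = 2.55×10^5, ε/D = 0.00582 → f = 0.03230 (Swamee-Jain)
Major: h_f = f(L/D)·V²/2g = 0.03230·6720·0.5856 = 127.1 m
Minor: ΣK = 4.75; h_m = ΣK·V²/2g = 2.782 m
Total H_L = 127.1 + 2.782 = 129.9 m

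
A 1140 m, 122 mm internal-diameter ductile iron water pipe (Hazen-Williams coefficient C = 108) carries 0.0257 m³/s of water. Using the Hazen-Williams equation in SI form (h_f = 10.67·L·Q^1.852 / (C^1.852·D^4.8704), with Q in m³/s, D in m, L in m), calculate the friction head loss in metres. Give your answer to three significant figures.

h_f = 10.67·1140·0.0257^1.852 / (108^1.852·0.122^4.8704) = 66.70 m

h_f ≈ 66.7 m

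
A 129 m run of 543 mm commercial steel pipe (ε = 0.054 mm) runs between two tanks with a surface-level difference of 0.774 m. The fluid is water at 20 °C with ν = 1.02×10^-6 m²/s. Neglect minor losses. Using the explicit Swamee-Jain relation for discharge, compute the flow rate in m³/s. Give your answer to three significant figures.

Q ≈ 0.508 m³/s

Swamee-Jain (Type II): Q = -0.965·√(gD⁵h_f/L)·ln[ε/(3.7D) + √(3.17ν²L/(gD³h_f))]
√(gD⁵h_f/L) = √(9.81·0.543⁵·0.774/129) = 0.05271
ε/(3.7D) = 2.69×10^-5; √(3.17ν²L/(gD³h_f)) = 1.87×10^-5
Q = -0.965·0.05271·ln(4.559×10^-5) = 0.5085 m³/s
Check: V = 2.20 m/s, Re = 1.17×10^6, f = 0.01333, h_f = 0.778 m ≈ 0.774 m ✓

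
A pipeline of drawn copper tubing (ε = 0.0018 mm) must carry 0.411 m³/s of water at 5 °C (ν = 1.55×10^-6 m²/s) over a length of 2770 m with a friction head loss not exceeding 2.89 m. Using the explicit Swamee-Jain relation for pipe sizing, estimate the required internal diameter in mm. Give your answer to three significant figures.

D ≈ 718 mm

Swamee-Jain (Type III): D = 0.66·[ε^1.25·(LQ²/(gh_f))^4.75 + ν·Q^9.4·(L/(gh_f))^5.2]^0.04
LQ²/(gh_f) = 16.50; L/(gh_f) = 97.70
Term 1 = ε^1.25·(…)^4.75 = 0.0401; Term 2 = ν·Q^9.4·(…)^5.2 = 8.09
D = 0.66·(0.0401 + 8.09)^0.04 = 0.7177 m = 718 mm
Check: V = 1.02 m/s, Re = 4.70×10^5, f = 0.01327, h_f = 2.69 m ≈ 2.89 m ✓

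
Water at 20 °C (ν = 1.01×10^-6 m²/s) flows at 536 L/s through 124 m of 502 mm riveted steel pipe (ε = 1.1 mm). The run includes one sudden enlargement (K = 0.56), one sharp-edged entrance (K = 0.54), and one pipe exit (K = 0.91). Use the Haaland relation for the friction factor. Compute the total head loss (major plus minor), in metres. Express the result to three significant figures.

V = 4Q/(πD²) = 2.708 m/s; V²/2g = 0.3738 m
Re = 1.35×10^6, ε/D = 0.00219 → f = 0.02416 (Haaland)
Major: h_f = f(L/D)·V²/2g = 0.02416·247.0·0.3738 = 2.231 m
Minor: ΣK = 2.01; h_m = ΣK·V²/2g = 0.7513 m
Total H_L = 2.231 + 0.7513 = 2.982 m

H_L ≈ 2.98 m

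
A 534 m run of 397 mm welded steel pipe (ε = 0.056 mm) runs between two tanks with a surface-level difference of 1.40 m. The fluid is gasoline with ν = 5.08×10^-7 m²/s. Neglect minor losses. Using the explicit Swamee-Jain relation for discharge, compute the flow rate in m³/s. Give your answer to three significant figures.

Q ≈ 0.149 m³/s

Swamee-Jain (Type II): Q = -0.965·√(gD⁵h_f/L)·ln[ε/(3.7D) + √(3.17ν²L/(gD³h_f))]
√(gD⁵h_f/L) = √(9.81·0.397⁵·1.40/534) = 0.01593
ε/(3.7D) = 3.81×10^-5; √(3.17ν²L/(gD³h_f)) = 2.25×10^-5
Q = -0.965·0.01593·ln(6.067×10^-5) = 0.1492 m³/s
Check: V = 1.21 m/s, Re = 9.42×10^5, f = 0.01413, h_f = 1.41 m ≈ 1.40 m ✓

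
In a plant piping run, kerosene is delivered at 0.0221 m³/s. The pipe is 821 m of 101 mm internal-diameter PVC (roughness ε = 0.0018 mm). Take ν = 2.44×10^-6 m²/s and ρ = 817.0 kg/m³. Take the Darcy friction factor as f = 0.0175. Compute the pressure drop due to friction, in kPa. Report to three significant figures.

Δp ≈ 442 kPa

V = 4Q/(πD²) = 4·0.0221/(π·0.101²) = 2.758 m/s
h_f = f(L/D)V²/(2g) = 0.01750·(821/0.101)·2.758²/(2·9.81) = 55.17 m
Δp = ρg·h_f = 817.0·9.81·55.17 = 442.2 kPa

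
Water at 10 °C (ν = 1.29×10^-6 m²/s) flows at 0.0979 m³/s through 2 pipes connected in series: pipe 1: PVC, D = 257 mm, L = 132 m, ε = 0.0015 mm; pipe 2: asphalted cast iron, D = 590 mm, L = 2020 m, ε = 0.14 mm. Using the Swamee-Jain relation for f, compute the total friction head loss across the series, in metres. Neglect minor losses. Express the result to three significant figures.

H ≈ 1.69 m

Pipe 1: V = 1.887 m/s, Re = 3.76×10^5, ε/D = 5.84×10^-6, f = 0.01386, h_1 = f(L/D)V²/2g = 1.293 m
Pipe 2: V = 0.3581 m/s, Re = 1.64×10^5, ε/D = 2.37×10^-4, f = 0.01784, h_2 = f(L/D)V²/2g = 0.3992 m
Series → Q common, losses add: H = Σh = 1.692 m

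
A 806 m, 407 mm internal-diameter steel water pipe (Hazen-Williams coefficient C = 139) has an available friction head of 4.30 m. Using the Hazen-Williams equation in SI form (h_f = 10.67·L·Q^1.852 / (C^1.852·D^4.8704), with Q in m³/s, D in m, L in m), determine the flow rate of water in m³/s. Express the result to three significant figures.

Rearranging: Q = [h_f·C^1.852·D^4.8704 / (10.67·L)]^(1/1.852)
Q = [4.30·139^1.852·0.407^4.8704 / (10.67·806)]^0.540 = 0.2157 m³/s

Q ≈ 0.216 m³/s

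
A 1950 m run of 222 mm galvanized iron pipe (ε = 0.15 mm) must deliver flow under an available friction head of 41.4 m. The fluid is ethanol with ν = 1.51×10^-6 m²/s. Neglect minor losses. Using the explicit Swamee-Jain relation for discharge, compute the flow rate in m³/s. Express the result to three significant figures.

Swamee-Jain (Type II): Q = -0.965·√(gD⁵h_f/L)·ln[ε/(3.7D) + √(3.17ν²L/(gD³h_f))]
√(gD⁵h_f/L) = √(9.81·0.222⁵·41.4/1950) = 0.01060
ε/(3.7D) = 1.83×10^-4; √(3.17ν²L/(gD³h_f)) = 5.63×10^-5
Q = -0.965·0.01060·ln(2.389×10^-4) = 0.08528 m³/s
Check: V = 2.20 m/s, Re = 3.24×10^5, f = 0.01919, h_f = 41.7 m ≈ 41.4 m ✓

Q ≈ 0.0853 m³/s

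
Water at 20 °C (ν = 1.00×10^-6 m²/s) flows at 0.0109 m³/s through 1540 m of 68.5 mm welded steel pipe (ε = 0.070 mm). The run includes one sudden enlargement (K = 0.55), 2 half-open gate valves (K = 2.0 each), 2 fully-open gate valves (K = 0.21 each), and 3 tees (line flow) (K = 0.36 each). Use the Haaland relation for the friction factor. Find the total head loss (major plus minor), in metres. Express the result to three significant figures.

V = 4Q/(πD²) = 2.958 m/s; V²/2g = 0.4459 m
Re = 2.03×10^5, ε/D = 0.00102 → f = 0.02098 (Haaland)
Major: h_f = f(L/D)·V²/2g = 0.02098·22482·0.4459 = 210.4 m
Minor: ΣK = 6.05; h_m = ΣK·V²/2g = 2.698 m
Total H_L = 210.4 + 2.698 = 213.1 m

H_L ≈ 213 m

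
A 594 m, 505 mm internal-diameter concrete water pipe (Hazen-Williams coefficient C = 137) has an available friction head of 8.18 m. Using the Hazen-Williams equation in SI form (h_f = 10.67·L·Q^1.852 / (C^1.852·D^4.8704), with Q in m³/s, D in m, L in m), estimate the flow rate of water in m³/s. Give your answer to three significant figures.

Q ≈ 0.626 m³/s

Rearranging: Q = [h_f·C^1.852·D^4.8704 / (10.67·L)]^(1/1.852)
Q = [8.18·137^1.852·0.505^4.8704 / (10.67·594)]^0.540 = 0.6257 m³/s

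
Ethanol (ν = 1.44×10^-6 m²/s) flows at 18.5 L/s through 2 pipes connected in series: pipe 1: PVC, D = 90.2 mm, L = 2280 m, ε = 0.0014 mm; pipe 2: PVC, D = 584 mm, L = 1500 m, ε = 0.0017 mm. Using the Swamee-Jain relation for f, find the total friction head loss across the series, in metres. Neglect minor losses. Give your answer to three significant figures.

H ≈ 172 m

Pipe 1: V = 2.895 m/s, Re = 1.81×10^5, ε/D = 1.55×10^-5, f = 0.01597, h_1 = f(L/D)V²/2g = 172.4 m
Pipe 2: V = 0.06906 m/s, Re = 2.80×10^4, ε/D = 2.91×10^-6, f = 0.02377, h_2 = f(L/D)V²/2g = 0.01484 m
Series → Q common, losses add: H = Σh = 172.4 m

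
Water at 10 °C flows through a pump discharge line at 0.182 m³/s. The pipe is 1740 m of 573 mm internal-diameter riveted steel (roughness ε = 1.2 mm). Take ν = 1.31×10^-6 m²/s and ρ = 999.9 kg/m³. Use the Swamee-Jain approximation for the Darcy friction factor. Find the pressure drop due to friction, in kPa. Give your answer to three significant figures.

V = 4Q/(πD²) = 4·0.182/(π·0.573²) = 0.7058 m/s
Re = VD/ν = 0.7058·0.573/1.31×10^-6 = 3.09×10^5 → turbulent
ε/D = 1.2/573 = 0.00209
Swamee-Jain: f = 0.02442
h_f = f(L/D)V²/(2g) = 0.02442·(1740/0.573)·0.7058²/(2·9.81) = 1.883 m
Δp = ρg·h_f = 999.9·9.81·1.883 = 18.47 kPa

Δp ≈ 18.5 kPa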